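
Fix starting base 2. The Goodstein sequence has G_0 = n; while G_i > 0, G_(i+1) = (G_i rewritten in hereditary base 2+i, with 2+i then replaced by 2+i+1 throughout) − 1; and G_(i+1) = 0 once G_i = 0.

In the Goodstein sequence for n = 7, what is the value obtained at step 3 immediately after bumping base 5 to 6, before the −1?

(0) 7|_2 = 2^2 + 2 + 1 ↦ 3^3 + 3 + 1|_3 = 31 ⇒ 30
(1) 30|_3 = 3^3 + 3 ↦ 4^4 + 4|_4 = 260 ⇒ 259
(2) 259|_4 = 4^4 + 3 ↦ 5^5 + 3|_5 = 3128 ⇒ 3127
(3) 3127|_5 = 5^5 + 2 ↦ 6^6 + 2|_6 = 46658 ⇒ 46657

46658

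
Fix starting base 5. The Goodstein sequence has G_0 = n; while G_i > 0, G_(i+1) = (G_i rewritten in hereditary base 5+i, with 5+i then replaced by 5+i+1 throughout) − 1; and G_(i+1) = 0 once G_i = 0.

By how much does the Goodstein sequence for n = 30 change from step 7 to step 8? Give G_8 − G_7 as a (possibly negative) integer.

30 —HB5→ 5^2 + 5 —bump→ 6^2 + 6 = 42 —(−1)→ 41
41 —HB6→ 6^2 + 5 —bump→ 7^2 + 5 = 54 —(−1)→ 53
53 —HB7→ 7^2 + 4 —bump→ 8^2 + 4 = 68 —(−1)→ 67
67 —HB8→ 8^2 + 3 —bump→ 9^2 + 3 = 84 —(−1)→ 83
83 —HB9→ 9^2 + 2 —bump→ 10^2 + 2 = 102 —(−1)→ 101
101 —HB10→ 10^2 + 1 —bump→ 11^2 + 1 = 122 —(−1)→ 121
121 —HB11→ 11^2 —bump→ 12^2 = 144 —(−1)→ 143
143 —HB12→ 11·12 + 11 —bump→ 11·13 + 11 = 154 —(−1)→ 153

10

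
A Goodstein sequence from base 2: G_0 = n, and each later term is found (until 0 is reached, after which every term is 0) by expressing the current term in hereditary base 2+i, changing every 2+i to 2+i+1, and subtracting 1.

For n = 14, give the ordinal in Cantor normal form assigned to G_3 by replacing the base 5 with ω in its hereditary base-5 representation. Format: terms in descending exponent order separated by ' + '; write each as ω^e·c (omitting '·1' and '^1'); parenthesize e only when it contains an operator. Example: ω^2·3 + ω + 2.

ω^(ω + 1) + ω^ω

step 0: 14 = 2^(2 + 1) + 2^2 + 2; sub 3 for 2: 3^(3 + 1) + 3^3 + 3; = 111; G_1 = 111−1 = 110
step 1: 110 = 3^(3 + 1) + 3^3 + 2; sub 4 for 3: 4^(4 + 1) + 4^4 + 2; = 1282; G_2 = 1282−1 = 1281
step 2: 1281 = 4^(4 + 1) + 4^4 + 1; sub 5 for 4: 5^(5 + 1) + 5^5 + 1; = 18751; G_3 = 18751−1 = 18750
step 3: 18750 = 5^(5 + 1) + 5^5; sub 6 for 5: 6^(6 + 1) + 6^6; = 326592; G_4 = 326592−1 = 326591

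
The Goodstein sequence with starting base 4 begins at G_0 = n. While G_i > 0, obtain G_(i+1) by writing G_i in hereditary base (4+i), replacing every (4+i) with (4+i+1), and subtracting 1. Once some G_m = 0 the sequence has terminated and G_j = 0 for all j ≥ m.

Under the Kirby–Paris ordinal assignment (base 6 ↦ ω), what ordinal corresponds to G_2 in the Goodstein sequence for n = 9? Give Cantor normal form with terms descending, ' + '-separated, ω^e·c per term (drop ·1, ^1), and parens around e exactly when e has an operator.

(0) 9|_4 = 2·4 + 1 ↦ 2·5 + 1|_5 = 11 ⇒ 10
(1) 10|_5 = 2·5 ↦ 2·6|_6 = 12 ⇒ 11
(2) 11|_6 = 6 + 5 ↦ 7 + 5|_7 = 12 ⇒ 11

ω + 5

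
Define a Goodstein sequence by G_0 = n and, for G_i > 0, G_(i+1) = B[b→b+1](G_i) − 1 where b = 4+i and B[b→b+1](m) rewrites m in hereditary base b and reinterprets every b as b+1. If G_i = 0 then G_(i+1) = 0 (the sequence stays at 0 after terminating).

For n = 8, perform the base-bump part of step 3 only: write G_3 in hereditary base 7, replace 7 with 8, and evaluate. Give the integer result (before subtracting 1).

10

i=0: 8 = 2·4 (b=4); 4→5: 2·5 = 10; 10−1 = 9
i=1: 9 = 5 + 4 (b=5); 5→6: 6 + 4 = 10; 10−1 = 9
i=2: 9 = 6 + 3 (b=6); 6→7: 7 + 3 = 10; 10−1 = 9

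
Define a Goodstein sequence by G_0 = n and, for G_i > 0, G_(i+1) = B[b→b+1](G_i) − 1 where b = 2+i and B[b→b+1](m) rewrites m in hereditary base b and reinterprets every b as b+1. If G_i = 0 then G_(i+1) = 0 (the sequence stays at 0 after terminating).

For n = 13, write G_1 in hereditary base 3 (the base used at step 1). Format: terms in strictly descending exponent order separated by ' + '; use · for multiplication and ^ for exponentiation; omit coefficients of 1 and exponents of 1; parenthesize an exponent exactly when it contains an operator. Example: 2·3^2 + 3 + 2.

base 2: 13 = 2^(2 + 1) + 2^2 + 1; at 3: 3^(3 + 1) + 3^3 + 1 = 109; next = 108
base 3: 108 = 3^(3 + 1) + 3^3; at 4: 4^(4 + 1) + 4^4 = 1280; next = 1279

3^(3 + 1) + 3^3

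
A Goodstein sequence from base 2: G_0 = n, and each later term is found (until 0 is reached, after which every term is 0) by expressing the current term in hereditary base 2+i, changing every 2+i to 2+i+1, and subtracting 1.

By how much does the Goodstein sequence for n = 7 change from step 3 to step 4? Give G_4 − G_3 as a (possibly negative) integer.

43530

step 0: 7 = 2^2 + 2 + 1; sub 3 for 2: 3^3 + 3 + 1; = 31; G_1 = 31−1 = 30
step 1: 30 = 3^3 + 3; sub 4 for 3: 4^4 + 4; = 260; G_2 = 260−1 = 259
step 2: 259 = 4^4 + 3; sub 5 for 4: 5^5 + 3; = 3128; G_3 = 3128−1 = 3127
step 3: 3127 = 5^5 + 2; sub 6 for 5: 6^6 + 2; = 46658; G_4 = 46658−1 = 46657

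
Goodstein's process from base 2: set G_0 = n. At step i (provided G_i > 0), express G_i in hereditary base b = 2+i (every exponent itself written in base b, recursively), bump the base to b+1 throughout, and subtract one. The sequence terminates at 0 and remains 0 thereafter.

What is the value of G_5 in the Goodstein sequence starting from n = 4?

109

base 2: 4 = 2^2; at 3: 3^3 = 27; next = 26
base 3: 26 = 2·3^2 + 2·3 + 2; at 4: 2·4^2 + 2·4 + 2 = 42; next = 41
base 4: 41 = 2·4^2 + 2·4 + 1; at 5: 2·5^2 + 2·5 + 1 = 61; next = 60
base 5: 60 = 2·5^2 + 2·5; at 6: 2·6^2 + 2·6 = 84; next = 83
base 6: 83 = 2·6^2 + 6 + 5; at 7: 2·7^2 + 7 + 5 = 110; next = 109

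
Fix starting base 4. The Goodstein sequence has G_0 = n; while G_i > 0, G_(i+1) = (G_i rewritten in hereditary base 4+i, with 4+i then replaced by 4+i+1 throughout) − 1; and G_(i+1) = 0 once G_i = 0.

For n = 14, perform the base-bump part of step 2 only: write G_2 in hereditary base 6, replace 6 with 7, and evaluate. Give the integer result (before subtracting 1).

G_0 = 14. HB_4(14) = 3·4 + 2. Bump = 17. G_1 = 16.
G_1 = 16. HB_5(16) = 3·5 + 1. Bump = 19. G_2 = 18.

21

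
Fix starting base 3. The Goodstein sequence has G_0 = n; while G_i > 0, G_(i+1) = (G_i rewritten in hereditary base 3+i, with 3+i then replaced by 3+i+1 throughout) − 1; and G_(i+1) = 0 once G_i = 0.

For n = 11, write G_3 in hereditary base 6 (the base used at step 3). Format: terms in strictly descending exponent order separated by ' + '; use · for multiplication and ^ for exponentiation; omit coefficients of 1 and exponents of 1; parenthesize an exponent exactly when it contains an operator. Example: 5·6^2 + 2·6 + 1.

5·6 + 5

base 3: 11 = 3^2 + 2; at 4: 4^2 + 2 = 18; next = 17
base 4: 17 = 4^2 + 1; at 5: 5^2 + 1 = 26; next = 25
base 5: 25 = 5^2; at 6: 6^2 = 36; next = 35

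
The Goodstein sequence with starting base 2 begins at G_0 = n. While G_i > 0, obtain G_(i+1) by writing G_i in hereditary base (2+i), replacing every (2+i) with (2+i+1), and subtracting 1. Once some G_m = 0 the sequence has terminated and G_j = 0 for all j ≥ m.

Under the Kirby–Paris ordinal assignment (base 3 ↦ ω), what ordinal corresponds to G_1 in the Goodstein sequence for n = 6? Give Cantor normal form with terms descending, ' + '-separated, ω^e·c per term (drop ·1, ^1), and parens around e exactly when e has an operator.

ω^ω + 2

[0] 6 ≡ 2^2 + 2 (base 2). Lift 3: 30. −1: 29.
[1] 29 ≡ 3^3 + 2 (base 3). Lift 4: 258. −1: 257.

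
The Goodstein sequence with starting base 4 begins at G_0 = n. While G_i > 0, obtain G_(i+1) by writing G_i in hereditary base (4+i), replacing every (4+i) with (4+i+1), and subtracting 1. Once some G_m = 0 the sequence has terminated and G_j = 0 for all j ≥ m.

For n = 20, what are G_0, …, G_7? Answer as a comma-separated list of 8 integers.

20 —HB4→ 4^2 + 4 —bump→ 5^2 + 5 = 30 —(−1)→ 29
29 —HB5→ 5^2 + 4 —bump→ 6^2 + 4 = 40 —(−1)→ 39
39 —HB6→ 6^2 + 3 —bump→ 7^2 + 3 = 52 —(−1)→ 51
51 —HB7→ 7^2 + 2 —bump→ 8^2 + 2 = 66 —(−1)→ 65
65 —HB8→ 8^2 + 1 —bump→ 9^2 + 1 = 82 —(−1)→ 81
81 —HB9→ 9^2 —bump→ 10^2 = 100 —(−1)→ 99
99 —HB10→ 9·10 + 9 —bump→ 9·11 + 9 = 108 —(−1)→ 107

20, 29, 39, 51, 65, 81, 99, 107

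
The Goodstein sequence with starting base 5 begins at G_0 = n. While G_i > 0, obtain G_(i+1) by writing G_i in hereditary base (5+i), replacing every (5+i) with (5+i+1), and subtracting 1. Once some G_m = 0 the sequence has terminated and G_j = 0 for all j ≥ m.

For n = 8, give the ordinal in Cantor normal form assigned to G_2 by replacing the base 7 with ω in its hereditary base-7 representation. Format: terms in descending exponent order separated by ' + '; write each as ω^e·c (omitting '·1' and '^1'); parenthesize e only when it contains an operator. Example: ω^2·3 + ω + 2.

ω + 1

G_0 = 8. HB_5(8) = 5 + 3. Bump = 9. G_1 = 8.
G_1 = 8. HB_6(8) = 6 + 2. Bump = 9. G_2 = 8.
G_2 = 8. HB_7(8) = 7 + 1. Bump = 9. G_3 = 8.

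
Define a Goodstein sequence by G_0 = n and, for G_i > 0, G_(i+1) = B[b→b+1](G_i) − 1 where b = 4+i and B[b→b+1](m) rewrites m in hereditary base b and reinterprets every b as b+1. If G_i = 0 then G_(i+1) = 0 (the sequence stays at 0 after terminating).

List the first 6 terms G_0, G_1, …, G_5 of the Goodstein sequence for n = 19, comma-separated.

(0) 19|_4 = 4^2 + 3 ↦ 5^2 + 3|_5 = 28 ⇒ 27
(1) 27|_5 = 5^2 + 2 ↦ 6^2 + 2|_6 = 38 ⇒ 37
(2) 37|_6 = 6^2 + 1 ↦ 7^2 + 1|_7 = 50 ⇒ 49
(3) 49|_7 = 7^2 ↦ 8^2|_8 = 64 ⇒ 63
(4) 63|_8 = 7·8 + 7 ↦ 7·9 + 7|_9 = 70 ⇒ 69

19, 27, 37, 49, 63, 69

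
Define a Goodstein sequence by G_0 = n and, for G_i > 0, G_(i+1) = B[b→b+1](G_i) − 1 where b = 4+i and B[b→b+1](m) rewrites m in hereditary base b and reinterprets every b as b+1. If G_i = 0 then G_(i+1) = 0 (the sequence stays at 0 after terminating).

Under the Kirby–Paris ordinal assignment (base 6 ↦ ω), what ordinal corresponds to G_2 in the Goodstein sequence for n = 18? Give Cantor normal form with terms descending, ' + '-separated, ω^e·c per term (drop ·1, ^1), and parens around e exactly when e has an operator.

step 0: 18 = 4^2 + 2; sub 5 for 4: 5^2 + 2; = 27; G_1 = 27−1 = 26
step 1: 26 = 5^2 + 1; sub 6 for 5: 6^2 + 1; = 37; G_2 = 37−1 = 36
step 2: 36 = 6^2; sub 7 for 6: 7^2; = 49; G_3 = 49−1 = 48

ω^2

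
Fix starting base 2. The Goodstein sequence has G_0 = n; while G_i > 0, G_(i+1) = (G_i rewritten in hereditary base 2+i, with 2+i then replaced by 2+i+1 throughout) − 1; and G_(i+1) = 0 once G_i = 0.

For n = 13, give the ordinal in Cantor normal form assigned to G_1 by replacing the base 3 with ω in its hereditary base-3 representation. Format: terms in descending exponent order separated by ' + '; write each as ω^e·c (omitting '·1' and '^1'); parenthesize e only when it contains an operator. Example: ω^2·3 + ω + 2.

ω^(ω + 1) + ω^ω

(0) 13|_2 = 2^(2 + 1) + 2^2 + 1 ↦ 3^(3 + 1) + 3^3 + 1|_3 = 109 ⇒ 108
(1) 108|_3 = 3^(3 + 1) + 3^3 ↦ 4^(4 + 1) + 4^4|_4 = 1280 ⇒ 1279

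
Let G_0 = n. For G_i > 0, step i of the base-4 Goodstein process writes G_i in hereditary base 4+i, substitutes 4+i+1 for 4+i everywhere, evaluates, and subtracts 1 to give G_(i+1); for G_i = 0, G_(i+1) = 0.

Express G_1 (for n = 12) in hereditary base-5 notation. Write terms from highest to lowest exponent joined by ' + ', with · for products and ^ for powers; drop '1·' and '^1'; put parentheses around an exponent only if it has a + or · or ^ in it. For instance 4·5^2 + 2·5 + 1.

(0) 12|_4 = 3·4 ↦ 3·5|_5 = 15 ⇒ 14
(1) 14|_5 = 2·5 + 4 ↦ 2·6 + 4|_6 = 16 ⇒ 15

2·5 + 4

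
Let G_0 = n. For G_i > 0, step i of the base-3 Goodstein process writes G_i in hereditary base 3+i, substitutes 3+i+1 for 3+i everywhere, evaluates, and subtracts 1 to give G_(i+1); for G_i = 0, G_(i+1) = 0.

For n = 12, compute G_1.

19

G_0 = 12. HB_3(12) = 3^2 + 3. Bump = 20. G_1 = 19.
G_1 = 19. HB_4(19) = 4^2 + 3. Bump = 28. G_2 = 27.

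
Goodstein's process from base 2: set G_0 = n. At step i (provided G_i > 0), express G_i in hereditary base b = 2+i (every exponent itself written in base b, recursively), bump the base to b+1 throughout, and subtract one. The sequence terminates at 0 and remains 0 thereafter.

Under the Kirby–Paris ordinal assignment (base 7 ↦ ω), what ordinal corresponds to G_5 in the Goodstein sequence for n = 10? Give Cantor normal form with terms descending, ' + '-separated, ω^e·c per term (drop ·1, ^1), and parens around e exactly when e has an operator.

ω^ω·5 + ω^5·5 + ω^4·5 + ω^3·5 + ω^2·5 + ω·5 + 4

[0] 10 ≡ 2^(2 + 1) + 2 (base 2). Lift 3: 84. −1: 83.
[1] 83 ≡ 3^(3 + 1) + 2 (base 3). Lift 4: 1026. −1: 1025.
[2] 1025 ≡ 4^(4 + 1) + 1 (base 4). Lift 5: 15626. −1: 15625.
[3] 15625 ≡ 5^(5 + 1) (base 5). Lift 6: 279936. −1: 279935.
[4] 279935 ≡ 5·6^6 + 5·6^5 + 5·6^4 + 5·6^3 + 5·6^2 + 5·6 + 5 (base 6). Lift 7: 4215755. −1: 4215754.
[5] 4215754 ≡ 5·7^7 + 5·7^5 + 5·7^4 + 5·7^3 + 5·7^2 + 5·7 + 4 (base 7). Lift 8: 84073324. −1: 84073323.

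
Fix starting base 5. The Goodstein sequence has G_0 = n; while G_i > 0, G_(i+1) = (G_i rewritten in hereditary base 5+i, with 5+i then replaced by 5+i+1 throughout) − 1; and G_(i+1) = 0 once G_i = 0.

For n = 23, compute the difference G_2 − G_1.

23 —HB5→ 4·5 + 3 —bump→ 4·6 + 3 = 27 —(−1)→ 26
26 —HB6→ 4·6 + 2 —bump→ 4·7 + 2 = 30 —(−1)→ 29

3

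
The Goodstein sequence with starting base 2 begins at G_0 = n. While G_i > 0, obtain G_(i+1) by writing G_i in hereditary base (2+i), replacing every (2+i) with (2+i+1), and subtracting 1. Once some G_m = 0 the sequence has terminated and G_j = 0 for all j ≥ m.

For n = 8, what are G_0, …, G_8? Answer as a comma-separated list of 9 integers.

[0] 8 ≡ 2^(2 + 1) (base 2). Lift 3: 81. −1: 80.
[1] 80 ≡ 2·3^3 + 2·3^2 + 2·3 + 2 (base 3). Lift 4: 554. −1: 553.
[2] 553 ≡ 2·4^4 + 2·4^2 + 2·4 + 1 (base 4). Lift 5: 6311. −1: 6310.
[3] 6310 ≡ 2·5^5 + 2·5^2 + 2·5 (base 5). Lift 6: 93396. −1: 93395.
[4] 93395 ≡ 2·6^6 + 2·6^2 + 6 + 5 (base 6). Lift 7: 1647196. −1: 1647195.
[5] 1647195 ≡ 2·7^7 + 2·7^2 + 7 + 4 (base 7). Lift 8: 33554572. −1: 33554571.
[6] 33554571 ≡ 2·8^8 + 2·8^2 + 8 + 3 (base 8). Lift 9: 774841152. −1: 774841151.
[7] 774841151 ≡ 2·9^9 + 2·9^2 + 9 + 2 (base 9). Lift 10: 20000000212. −1: 20000000211.

8, 80, 553, 6310, 93395, 1647195, 33554571, 774841151, 20000000211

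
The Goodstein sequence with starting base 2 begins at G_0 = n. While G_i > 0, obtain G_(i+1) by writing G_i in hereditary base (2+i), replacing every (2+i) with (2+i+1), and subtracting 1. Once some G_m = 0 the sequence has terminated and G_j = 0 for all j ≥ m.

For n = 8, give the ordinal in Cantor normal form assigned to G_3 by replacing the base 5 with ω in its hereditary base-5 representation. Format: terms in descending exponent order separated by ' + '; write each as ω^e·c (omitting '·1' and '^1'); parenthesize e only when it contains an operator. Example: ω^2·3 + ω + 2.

ω^ω·2 + ω^2·2 + ω·2

[0] 8 ≡ 2^(2 + 1) (base 2). Lift 3: 81. −1: 80.
[1] 80 ≡ 2·3^3 + 2·3^2 + 2·3 + 2 (base 3). Lift 4: 554. −1: 553.
[2] 553 ≡ 2·4^4 + 2·4^2 + 2·4 + 1 (base 4). Lift 5: 6311. −1: 6310.
[3] 6310 ≡ 2·5^5 + 2·5^2 + 2·5 (base 5). Lift 6: 93396. −1: 93395.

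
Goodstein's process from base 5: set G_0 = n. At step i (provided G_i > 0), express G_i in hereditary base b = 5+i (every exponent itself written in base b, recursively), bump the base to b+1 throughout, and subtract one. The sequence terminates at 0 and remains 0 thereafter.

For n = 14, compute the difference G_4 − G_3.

1

base 5: 14 = 2·5 + 4; at 6: 2·6 + 4 = 16; next = 15
base 6: 15 = 2·6 + 3; at 7: 2·7 + 3 = 17; next = 16
base 7: 16 = 2·7 + 2; at 8: 2·8 + 2 = 18; next = 17
base 8: 17 = 2·8 + 1; at 9: 2·9 + 1 = 19; next = 18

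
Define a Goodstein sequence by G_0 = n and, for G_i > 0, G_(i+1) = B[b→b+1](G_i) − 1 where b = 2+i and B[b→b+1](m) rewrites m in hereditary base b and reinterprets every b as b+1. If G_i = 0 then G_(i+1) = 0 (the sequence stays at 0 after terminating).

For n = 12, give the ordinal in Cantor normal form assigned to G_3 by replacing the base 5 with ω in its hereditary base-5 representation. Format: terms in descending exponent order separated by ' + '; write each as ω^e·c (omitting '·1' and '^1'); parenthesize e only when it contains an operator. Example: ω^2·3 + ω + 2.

ω^(ω + 1) + ω^2·2 + ω·2

G_0 = 12. HB_2(12) = 2^(2 + 1) + 2^2. Bump = 108. G_1 = 107.
G_1 = 107. HB_3(107) = 3^(3 + 1) + 2·3^2 + 2·3 + 2. Bump = 1066. G_2 = 1065.
G_2 = 1065. HB_4(1065) = 4^(4 + 1) + 2·4^2 + 2·4 + 1. Bump = 15686. G_3 = 15685.
G_3 = 15685. HB_5(15685) = 5^(5 + 1) + 2·5^2 + 2·5. Bump = 280020. G_4 = 280019.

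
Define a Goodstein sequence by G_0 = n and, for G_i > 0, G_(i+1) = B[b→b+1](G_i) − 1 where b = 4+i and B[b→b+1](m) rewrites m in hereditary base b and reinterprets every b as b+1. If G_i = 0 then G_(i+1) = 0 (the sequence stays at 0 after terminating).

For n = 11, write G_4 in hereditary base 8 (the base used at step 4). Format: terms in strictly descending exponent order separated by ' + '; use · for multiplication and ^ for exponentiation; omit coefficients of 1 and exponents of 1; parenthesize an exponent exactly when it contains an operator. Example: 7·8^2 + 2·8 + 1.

8 + 7

(0) 11|_4 = 2·4 + 3 ↦ 2·5 + 3|_5 = 13 ⇒ 12
(1) 12|_5 = 2·5 + 2 ↦ 2·6 + 2|_6 = 14 ⇒ 13
(2) 13|_6 = 2·6 + 1 ↦ 2·7 + 1|_7 = 15 ⇒ 14
(3) 14|_7 = 2·7 ↦ 2·8|_8 = 16 ⇒ 15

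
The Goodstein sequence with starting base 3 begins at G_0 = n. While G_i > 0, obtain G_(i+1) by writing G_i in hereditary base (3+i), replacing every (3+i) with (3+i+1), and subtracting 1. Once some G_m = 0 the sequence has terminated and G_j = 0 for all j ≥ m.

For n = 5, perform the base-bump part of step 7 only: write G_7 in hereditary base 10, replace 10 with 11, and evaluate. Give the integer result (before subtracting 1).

1

G_0 = 5. HB_3(5) = 3 + 2. Bump = 6. G_1 = 5.
G_1 = 5. HB_4(5) = 4 + 1. Bump = 6. G_2 = 5.
G_2 = 5. HB_5(5) = 5. Bump = 6. G_3 = 5.
G_3 = 5. HB_6(5) = 5. Bump = 5. G_4 = 4.
G_4 = 4. HB_7(4) = 4. Bump = 4. G_5 = 3.
G_5 = 3. HB_8(3) = 3. Bump = 3. G_6 = 2.
G_6 = 2. HB_9(2) = 2. Bump = 2. G_7 = 1.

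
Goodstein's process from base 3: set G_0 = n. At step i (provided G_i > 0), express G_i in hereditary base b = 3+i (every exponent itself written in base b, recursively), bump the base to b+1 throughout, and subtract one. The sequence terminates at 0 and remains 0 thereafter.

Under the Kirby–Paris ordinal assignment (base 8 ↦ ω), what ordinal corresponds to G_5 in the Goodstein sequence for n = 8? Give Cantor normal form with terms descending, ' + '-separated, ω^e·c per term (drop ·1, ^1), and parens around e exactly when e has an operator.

i=0: 8 = 2·3 + 2 (b=3); 3→4: 2·4 + 2 = 10; 10−1 = 9
i=1: 9 = 2·4 + 1 (b=4); 4→5: 2·5 + 1 = 11; 11−1 = 10
i=2: 10 = 2·5 (b=5); 5→6: 2·6 = 12; 12−1 = 11
i=3: 11 = 6 + 5 (b=6); 6→7: 7 + 5 = 12; 12−1 = 11
i=4: 11 = 7 + 4 (b=7); 7→8: 8 + 4 = 12; 12−1 = 11

ω + 3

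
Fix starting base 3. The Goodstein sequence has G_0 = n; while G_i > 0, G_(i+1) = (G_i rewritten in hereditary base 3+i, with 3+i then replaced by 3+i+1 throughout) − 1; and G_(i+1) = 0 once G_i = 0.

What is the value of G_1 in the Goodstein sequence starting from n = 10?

base 3: 10 = 3^2 + 1; at 4: 4^2 + 1 = 17; next = 16
base 4: 16 = 4^2; at 5: 5^2 = 25; next = 24

16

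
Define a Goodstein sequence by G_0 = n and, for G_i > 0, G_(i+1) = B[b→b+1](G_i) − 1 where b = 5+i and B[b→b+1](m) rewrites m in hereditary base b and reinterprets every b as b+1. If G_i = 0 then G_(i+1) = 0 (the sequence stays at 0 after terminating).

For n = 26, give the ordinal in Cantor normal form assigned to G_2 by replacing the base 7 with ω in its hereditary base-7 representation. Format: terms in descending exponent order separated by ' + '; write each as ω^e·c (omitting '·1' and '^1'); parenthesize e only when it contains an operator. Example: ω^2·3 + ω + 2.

(0) 26|_5 = 5^2 + 1 ↦ 6^2 + 1|_6 = 37 ⇒ 36
(1) 36|_6 = 6^2 ↦ 7^2|_7 = 49 ⇒ 48
(2) 48|_7 = 6·7 + 6 ↦ 6·8 + 6|_8 = 54 ⇒ 53

ω·6 + 6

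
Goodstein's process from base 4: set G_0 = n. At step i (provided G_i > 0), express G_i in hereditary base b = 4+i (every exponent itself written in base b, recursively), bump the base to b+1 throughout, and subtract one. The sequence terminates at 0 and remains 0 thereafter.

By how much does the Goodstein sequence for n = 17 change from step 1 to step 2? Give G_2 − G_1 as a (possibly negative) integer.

10

17 —HB4→ 4^2 + 1 —bump→ 5^2 + 1 = 26 —(−1)→ 25
25 —HB5→ 5^2 —bump→ 6^2 = 36 —(−1)→ 35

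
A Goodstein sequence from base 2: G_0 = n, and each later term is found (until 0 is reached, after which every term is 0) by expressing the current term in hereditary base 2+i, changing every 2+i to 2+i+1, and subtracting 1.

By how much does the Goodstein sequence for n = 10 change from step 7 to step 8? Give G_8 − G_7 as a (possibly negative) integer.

48063120959

step 0: 10 = 2^(2 + 1) + 2; sub 3 for 2: 3^(3 + 1) + 3; = 84; G_1 = 84−1 = 83
step 1: 83 = 3^(3 + 1) + 2; sub 4 for 3: 4^(4 + 1) + 2; = 1026; G_2 = 1026−1 = 1025
step 2: 1025 = 4^(4 + 1) + 1; sub 5 for 4: 5^(5 + 1) + 1; = 15626; G_3 = 15626−1 = 15625
step 3: 15625 = 5^(5 + 1); sub 6 for 5: 6^(6 + 1); = 279936; G_4 = 279936−1 = 279935
step 4: 279935 = 5·6^6 + 5·6^5 + 5·6^4 + 5·6^3 + 5·6^2 + 5·6 + 5; sub 7 for 6: 5·7^7 + 5·7^5 + 5·7^4 + 5·7^3 + 5·7^2 + 5·7 + 5; = 4215755; G_5 = 4215755−1 = 4215754
step 5: 4215754 = 5·7^7 + 5·7^5 + 5·7^4 + 5·7^3 + 5·7^2 + 5·7 + 4; sub 8 for 7: 5·8^8 + 5·8^5 + 5·8^4 + 5·8^3 + 5·8^2 + 5·8 + 4; = 84073324; G_6 = 84073324−1 = 84073323
step 6: 84073323 = 5·8^8 + 5·8^5 + 5·8^4 + 5·8^3 + 5·8^2 + 5·8 + 3; sub 9 for 8: 5·9^9 + 5·9^5 + 5·9^4 + 5·9^3 + 5·9^2 + 5·9 + 3; = 1937434593; G_7 = 1937434593−1 = 1937434592
step 7: 1937434592 = 5·9^9 + 5·9^5 + 5·9^4 + 5·9^3 + 5·9^2 + 5·9 + 2; sub 10 for 9: 5·10^10 + 5·10^5 + 5·10^4 + 5·10^3 + 5·10^2 + 5·10 + 2; = 50000555552; G_8 = 50000555552−1 = 50000555551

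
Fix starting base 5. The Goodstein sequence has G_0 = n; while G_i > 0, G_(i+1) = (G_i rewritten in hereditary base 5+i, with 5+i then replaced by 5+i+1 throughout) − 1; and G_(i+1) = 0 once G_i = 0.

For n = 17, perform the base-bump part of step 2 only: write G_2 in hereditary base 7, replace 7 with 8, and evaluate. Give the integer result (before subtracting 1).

step 0: 17 = 3·5 + 2; sub 6 for 5: 3·6 + 2; = 20; G_1 = 20−1 = 19
step 1: 19 = 3·6 + 1; sub 7 for 6: 3·7 + 1; = 22; G_2 = 22−1 = 21
step 2: 21 = 3·7; sub 8 for 7: 3·8; = 24; G_3 = 24−1 = 23

24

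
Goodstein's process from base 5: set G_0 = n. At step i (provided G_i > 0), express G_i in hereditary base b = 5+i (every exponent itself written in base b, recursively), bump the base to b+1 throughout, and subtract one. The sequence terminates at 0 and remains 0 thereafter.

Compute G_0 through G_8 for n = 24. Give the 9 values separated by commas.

G_0 = 24. HB_5(24) = 4·5 + 4. Bump = 28. G_1 = 27.
G_1 = 27. HB_6(27) = 4·6 + 3. Bump = 31. G_2 = 30.
G_2 = 30. HB_7(30) = 4·7 + 2. Bump = 34. G_3 = 33.
G_3 = 33. HB_8(33) = 4·8 + 1. Bump = 37. G_4 = 36.
G_4 = 36. HB_9(36) = 4·9. Bump = 40. G_5 = 39.
G_5 = 39. HB_10(39) = 3·10 + 9. Bump = 42. G_6 = 41.
G_6 = 41. HB_11(41) = 3·11 + 8. Bump = 44. G_7 = 43.
G_7 = 43. HB_12(43) = 3·12 + 7. Bump = 46. G_8 = 45.

24, 27, 30, 33, 36, 39, 41, 43, 45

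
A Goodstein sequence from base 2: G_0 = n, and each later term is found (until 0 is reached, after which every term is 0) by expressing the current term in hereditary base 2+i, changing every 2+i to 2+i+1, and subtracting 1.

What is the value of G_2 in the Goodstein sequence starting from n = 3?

3 —HB2→ 2 + 1 —bump→ 3 + 1 = 4 —(−1)→ 3
3 —HB3→ 3 —bump→ 4 = 4 —(−1)→ 3
3 —HB4→ 3 —bump→ 3 = 3 —(−1)→ 2

3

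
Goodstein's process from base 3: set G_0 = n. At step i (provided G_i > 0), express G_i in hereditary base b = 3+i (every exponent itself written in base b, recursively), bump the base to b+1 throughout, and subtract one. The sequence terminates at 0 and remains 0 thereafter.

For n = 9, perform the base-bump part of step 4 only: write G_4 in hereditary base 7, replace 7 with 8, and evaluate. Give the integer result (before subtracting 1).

G_0 = 9. HB_3(9) = 3^2. Bump = 16. G_1 = 15.
G_1 = 15. HB_4(15) = 3·4 + 3. Bump = 18. G_2 = 17.
G_2 = 17. HB_5(17) = 3·5 + 2. Bump = 20. G_3 = 19.
G_3 = 19. HB_6(19) = 3·6 + 1. Bump = 22. G_4 = 21.

24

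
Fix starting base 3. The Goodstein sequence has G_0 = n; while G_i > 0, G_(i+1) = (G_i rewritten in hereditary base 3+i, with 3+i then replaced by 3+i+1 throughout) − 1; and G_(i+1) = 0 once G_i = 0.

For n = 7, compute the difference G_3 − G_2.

(0) 7|_3 = 2·3 + 1 ↦ 2·4 + 1|_4 = 9 ⇒ 8
(1) 8|_4 = 2·4 ↦ 2·5|_5 = 10 ⇒ 9
(2) 9|_5 = 5 + 4 ↦ 6 + 4|_6 = 10 ⇒ 9

0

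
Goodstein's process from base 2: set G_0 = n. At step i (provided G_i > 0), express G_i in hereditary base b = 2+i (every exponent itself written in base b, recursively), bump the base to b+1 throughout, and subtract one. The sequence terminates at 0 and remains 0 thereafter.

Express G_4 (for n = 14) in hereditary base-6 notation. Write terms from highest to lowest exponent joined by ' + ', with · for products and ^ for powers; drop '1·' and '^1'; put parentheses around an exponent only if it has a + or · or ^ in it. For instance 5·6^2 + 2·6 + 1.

i=0: 14 = 2^(2 + 1) + 2^2 + 2 (b=2); 2→3: 3^(3 + 1) + 3^3 + 3 = 111; 111−1 = 110
i=1: 110 = 3^(3 + 1) + 3^3 + 2 (b=3); 3→4: 4^(4 + 1) + 4^4 + 2 = 1282; 1282−1 = 1281
i=2: 1281 = 4^(4 + 1) + 4^4 + 1 (b=4); 4→5: 5^(5 + 1) + 5^5 + 1 = 18751; 18751−1 = 18750
i=3: 18750 = 5^(5 + 1) + 5^5 (b=5); 5→6: 6^(6 + 1) + 6^6 = 326592; 326592−1 = 326591
i=4: 326591 = 6^(6 + 1) + 5·6^5 + 5·6^4 + 5·6^3 + 5·6^2 + 5·6 + 5 (b=6); 6→7: 7^(7 + 1) + 5·7^5 + 5·7^4 + 5·7^3 + 5·7^2 + 5·7 + 5 = 5862841; 5862841−1 = 5862840

6^(6 + 1) + 5·6^5 + 5·6^4 + 5·6^3 + 5·6^2 + 5·6 + 5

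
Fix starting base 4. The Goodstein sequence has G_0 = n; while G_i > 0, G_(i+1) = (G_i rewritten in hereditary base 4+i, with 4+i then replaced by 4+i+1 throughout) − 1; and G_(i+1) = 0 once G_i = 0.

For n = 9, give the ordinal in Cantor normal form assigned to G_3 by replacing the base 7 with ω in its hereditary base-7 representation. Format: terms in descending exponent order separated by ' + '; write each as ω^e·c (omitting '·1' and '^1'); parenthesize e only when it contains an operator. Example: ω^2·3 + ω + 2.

ω + 4

i=0: 9 = 2·4 + 1 (b=4); 4→5: 2·5 + 1 = 11; 11−1 = 10
i=1: 10 = 2·5 (b=5); 5→6: 2·6 = 12; 12−1 = 11
i=2: 11 = 6 + 5 (b=6); 6→7: 7 + 5 = 12; 12−1 = 11
i=3: 11 = 7 + 4 (b=7); 7→8: 8 + 4 = 12; 12−1 = 11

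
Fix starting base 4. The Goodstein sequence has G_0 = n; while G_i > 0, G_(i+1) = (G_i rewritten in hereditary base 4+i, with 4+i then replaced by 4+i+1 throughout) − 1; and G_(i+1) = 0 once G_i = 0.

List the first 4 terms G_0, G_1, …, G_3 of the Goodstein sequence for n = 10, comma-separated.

10, 11, 12, 13

(0) 10|_4 = 2·4 + 2 ↦ 2·5 + 2|_5 = 12 ⇒ 11
(1) 11|_5 = 2·5 + 1 ↦ 2·6 + 1|_6 = 13 ⇒ 12
(2) 12|_6 = 2·6 ↦ 2·7|_7 = 14 ⇒ 13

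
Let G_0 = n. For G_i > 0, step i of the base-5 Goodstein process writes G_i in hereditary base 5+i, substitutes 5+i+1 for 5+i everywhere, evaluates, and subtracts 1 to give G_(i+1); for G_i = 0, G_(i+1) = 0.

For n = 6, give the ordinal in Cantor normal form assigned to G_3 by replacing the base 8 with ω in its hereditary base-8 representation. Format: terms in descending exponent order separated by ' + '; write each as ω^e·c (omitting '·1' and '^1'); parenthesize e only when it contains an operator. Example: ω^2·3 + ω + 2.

step 0: 6 = 5 + 1; sub 6 for 5: 6 + 1; = 7; G_1 = 7−1 = 6
step 1: 6 = 6; sub 7 for 6: 7; = 7; G_2 = 7−1 = 6
step 2: 6 = 6; sub 8 for 7: 6; = 6; G_3 = 6−1 = 5

5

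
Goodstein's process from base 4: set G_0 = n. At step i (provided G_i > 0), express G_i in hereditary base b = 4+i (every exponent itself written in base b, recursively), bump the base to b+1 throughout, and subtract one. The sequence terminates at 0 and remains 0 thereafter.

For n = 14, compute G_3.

20

base 4: 14 = 3·4 + 2; at 5: 3·5 + 2 = 17; next = 16
base 5: 16 = 3·5 + 1; at 6: 3·6 + 1 = 19; next = 18
base 6: 18 = 3·6; at 7: 3·7 = 21; next = 20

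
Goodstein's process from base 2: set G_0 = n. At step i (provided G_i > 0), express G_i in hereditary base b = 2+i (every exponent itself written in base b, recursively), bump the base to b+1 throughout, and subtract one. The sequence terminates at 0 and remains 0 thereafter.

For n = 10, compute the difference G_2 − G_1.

942

(0) 10|_2 = 2^(2 + 1) + 2 ↦ 3^(3 + 1) + 3|_3 = 84 ⇒ 83
(1) 83|_3 = 3^(3 + 1) + 2 ↦ 4^(4 + 1) + 2|_4 = 1026 ⇒ 1025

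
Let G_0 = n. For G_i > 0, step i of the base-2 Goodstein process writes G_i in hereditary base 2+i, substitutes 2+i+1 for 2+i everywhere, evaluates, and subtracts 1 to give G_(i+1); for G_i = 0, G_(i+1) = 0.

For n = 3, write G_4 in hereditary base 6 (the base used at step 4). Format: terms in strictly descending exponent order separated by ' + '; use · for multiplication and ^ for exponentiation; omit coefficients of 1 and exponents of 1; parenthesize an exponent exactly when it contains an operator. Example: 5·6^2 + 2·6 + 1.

1

[0] 3 ≡ 2 + 1 (base 2). Lift 3: 4. −1: 3.
[1] 3 ≡ 3 (base 3). Lift 4: 4. −1: 3.
[2] 3 ≡ 3 (base 4). Lift 5: 3. −1: 2.
[3] 2 ≡ 2 (base 5). Lift 6: 2. −1: 1.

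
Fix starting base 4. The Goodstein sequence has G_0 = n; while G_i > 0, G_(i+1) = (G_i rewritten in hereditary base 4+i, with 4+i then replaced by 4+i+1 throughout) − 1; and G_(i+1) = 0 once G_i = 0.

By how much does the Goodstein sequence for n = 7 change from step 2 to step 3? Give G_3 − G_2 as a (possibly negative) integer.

[0] 7 ≡ 4 + 3 (base 4). Lift 5: 8. −1: 7.
[1] 7 ≡ 5 + 2 (base 5). Lift 6: 8. −1: 7.
[2] 7 ≡ 6 + 1 (base 6). Lift 7: 8. −1: 7.

0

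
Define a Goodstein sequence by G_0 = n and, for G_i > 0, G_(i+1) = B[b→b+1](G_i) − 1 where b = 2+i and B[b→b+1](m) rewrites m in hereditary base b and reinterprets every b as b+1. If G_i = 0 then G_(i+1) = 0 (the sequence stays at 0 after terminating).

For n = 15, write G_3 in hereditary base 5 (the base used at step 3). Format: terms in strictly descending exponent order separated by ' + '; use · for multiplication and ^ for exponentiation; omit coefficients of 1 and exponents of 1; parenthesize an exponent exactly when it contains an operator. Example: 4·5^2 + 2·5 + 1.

(0) 15|_2 = 2^(2 + 1) + 2^2 + 2 + 1 ↦ 3^(3 + 1) + 3^3 + 3 + 1|_3 = 112 ⇒ 111
(1) 111|_3 = 3^(3 + 1) + 3^3 + 3 ↦ 4^(4 + 1) + 4^4 + 4|_4 = 1284 ⇒ 1283
(2) 1283|_4 = 4^(4 + 1) + 4^4 + 3 ↦ 5^(5 + 1) + 5^5 + 3|_5 = 18753 ⇒ 18752

5^(5 + 1) + 5^5 + 2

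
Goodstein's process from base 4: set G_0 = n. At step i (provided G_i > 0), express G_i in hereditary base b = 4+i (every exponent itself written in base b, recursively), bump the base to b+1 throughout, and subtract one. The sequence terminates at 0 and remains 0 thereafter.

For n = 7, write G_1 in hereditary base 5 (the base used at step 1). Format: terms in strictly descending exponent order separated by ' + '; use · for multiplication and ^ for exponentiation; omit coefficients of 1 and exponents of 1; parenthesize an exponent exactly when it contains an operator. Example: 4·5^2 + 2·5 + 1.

G_0=7  [base 4] 4 + 3  →[4↦5]→  5 + 3 = 8  −1 ⇒ G_1=7
G_1=7  [base 5] 5 + 2  →[5↦6]→  6 + 2 = 8  −1 ⇒ G_2=7

5 + 2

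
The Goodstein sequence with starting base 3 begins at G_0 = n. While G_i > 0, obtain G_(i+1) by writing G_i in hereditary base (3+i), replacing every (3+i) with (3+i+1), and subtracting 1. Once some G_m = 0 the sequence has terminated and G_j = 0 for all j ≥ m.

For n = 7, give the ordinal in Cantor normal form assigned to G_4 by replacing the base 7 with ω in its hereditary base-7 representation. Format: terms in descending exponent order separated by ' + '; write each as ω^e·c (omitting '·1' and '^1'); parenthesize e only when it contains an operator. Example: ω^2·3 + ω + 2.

i=0: 7 = 2·3 + 1 (b=3); 3→4: 2·4 + 1 = 9; 9−1 = 8
i=1: 8 = 2·4 (b=4); 4→5: 2·5 = 10; 10−1 = 9
i=2: 9 = 5 + 4 (b=5); 5→6: 6 + 4 = 10; 10−1 = 9
i=3: 9 = 6 + 3 (b=6); 6→7: 7 + 3 = 10; 10−1 = 9
i=4: 9 = 7 + 2 (b=7); 7→8: 8 + 2 = 10; 10−1 = 9

ω + 2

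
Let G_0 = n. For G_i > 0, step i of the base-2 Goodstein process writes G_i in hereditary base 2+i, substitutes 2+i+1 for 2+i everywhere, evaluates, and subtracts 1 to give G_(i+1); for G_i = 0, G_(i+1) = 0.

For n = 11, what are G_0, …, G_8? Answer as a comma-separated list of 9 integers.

11, 84, 1027, 15627, 279937, 5764801, 134217727, 2749609302, 70077777775

[0] 11 ≡ 2^(2 + 1) + 2 + 1 (base 2). Lift 3: 85. −1: 84.
[1] 84 ≡ 3^(3 + 1) + 3 (base 3). Lift 4: 1028. −1: 1027.
[2] 1027 ≡ 4^(4 + 1) + 3 (base 4). Lift 5: 15628. −1: 15627.
[3] 15627 ≡ 5^(5 + 1) + 2 (base 5). Lift 6: 279938. −1: 279937.
[4] 279937 ≡ 6^(6 + 1) + 1 (base 6). Lift 7: 5764802. −1: 5764801.
[5] 5764801 ≡ 7^(7 + 1) (base 7). Lift 8: 134217728. −1: 134217727.
[6] 134217727 ≡ 7·8^8 + 7·8^7 + 7·8^6 + 7·8^5 + 7·8^4 + 7·8^3 + 7·8^2 + 7·8 + 7 (base 8). Lift 9: 2749609303. −1: 2749609302.
[7] 2749609302 ≡ 7·9^9 + 7·9^7 + 7·9^6 + 7·9^5 + 7·9^4 + 7·9^3 + 7·9^2 + 7·9 + 6 (base 9). Lift 10: 70077777776. −1: 70077777775.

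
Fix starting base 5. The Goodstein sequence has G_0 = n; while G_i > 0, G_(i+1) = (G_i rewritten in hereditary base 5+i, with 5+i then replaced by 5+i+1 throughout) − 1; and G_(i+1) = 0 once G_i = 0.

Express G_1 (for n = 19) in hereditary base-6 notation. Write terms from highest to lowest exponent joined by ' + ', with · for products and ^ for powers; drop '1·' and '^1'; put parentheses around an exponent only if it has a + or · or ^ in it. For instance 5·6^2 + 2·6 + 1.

3·6 + 3

base 5: 19 = 3·5 + 4; at 6: 3·6 + 4 = 22; next = 21
base 6: 21 = 3·6 + 3; at 7: 3·7 + 3 = 24; next = 23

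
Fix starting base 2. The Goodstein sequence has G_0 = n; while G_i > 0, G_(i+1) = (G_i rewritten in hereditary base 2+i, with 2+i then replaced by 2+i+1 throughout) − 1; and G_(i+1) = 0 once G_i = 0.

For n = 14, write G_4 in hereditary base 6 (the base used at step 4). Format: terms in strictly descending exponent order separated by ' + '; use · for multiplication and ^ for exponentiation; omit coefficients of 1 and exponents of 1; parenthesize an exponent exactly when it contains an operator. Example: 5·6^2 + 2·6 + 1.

base 2: 14 = 2^(2 + 1) + 2^2 + 2; at 3: 3^(3 + 1) + 3^3 + 3 = 111; next = 110
base 3: 110 = 3^(3 + 1) + 3^3 + 2; at 4: 4^(4 + 1) + 4^4 + 2 = 1282; next = 1281
base 4: 1281 = 4^(4 + 1) + 4^4 + 1; at 5: 5^(5 + 1) + 5^5 + 1 = 18751; next = 18750
base 5: 18750 = 5^(5 + 1) + 5^5; at 6: 6^(6 + 1) + 6^6 = 326592; next = 326591
base 6: 326591 = 6^(6 + 1) + 5·6^5 + 5·6^4 + 5·6^3 + 5·6^2 + 5·6 + 5; at 7: 7^(7 + 1) + 5·7^5 + 5·7^4 + 5·7^3 + 5·7^2 + 5·7 + 5 = 5862841; next = 5862840

6^(6 + 1) + 5·6^5 + 5·6^4 + 5·6^3 + 5·6^2 + 5·6 + 5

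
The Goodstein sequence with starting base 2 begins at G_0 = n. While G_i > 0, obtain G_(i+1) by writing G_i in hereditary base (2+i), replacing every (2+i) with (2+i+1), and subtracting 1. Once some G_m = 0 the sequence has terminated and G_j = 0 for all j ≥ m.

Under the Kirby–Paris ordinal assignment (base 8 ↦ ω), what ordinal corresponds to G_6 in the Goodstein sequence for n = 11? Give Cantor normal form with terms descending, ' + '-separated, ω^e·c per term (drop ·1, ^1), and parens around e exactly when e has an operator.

G_0=11  [base 2] 2^(2 + 1) + 2 + 1  →[2↦3]→  3^(3 + 1) + 3 + 1 = 85  −1 ⇒ G_1=84
G_1=84  [base 3] 3^(3 + 1) + 3  →[3↦4]→  4^(4 + 1) + 4 = 1028  −1 ⇒ G_2=1027
G_2=1027  [base 4] 4^(4 + 1) + 3  →[4↦5]→  5^(5 + 1) + 3 = 15628  −1 ⇒ G_3=15627
G_3=15627  [base 5] 5^(5 + 1) + 2  →[5↦6]→  6^(6 + 1) + 2 = 279938  −1 ⇒ G_4=279937
G_4=279937  [base 6] 6^(6 + 1) + 1  →[6↦7]→  7^(7 + 1) + 1 = 5764802  −1 ⇒ G_5=5764801
G_5=5764801  [base 7] 7^(7 + 1)  →[7↦8]→  8^(8 + 1) = 134217728  −1 ⇒ G_6=134217727

ω^ω·7 + ω^7·7 + ω^6·7 + ω^5·7 + ω^4·7 + ω^3·7 + ω^2·7 + ω·7 + 7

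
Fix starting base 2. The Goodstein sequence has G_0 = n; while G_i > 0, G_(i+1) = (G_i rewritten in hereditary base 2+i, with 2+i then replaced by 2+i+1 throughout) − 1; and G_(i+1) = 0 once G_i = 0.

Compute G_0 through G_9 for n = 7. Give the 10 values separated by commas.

7, 30, 259, 3127, 46657, 823543, 16777215, 37665879, 77777775, 150051213

G_0 = 7. HB_2(7) = 2^2 + 2 + 1. Bump = 31. G_1 = 30.
G_1 = 30. HB_3(30) = 3^3 + 3. Bump = 260. G_2 = 259.
G_2 = 259. HB_4(259) = 4^4 + 3. Bump = 3128. G_3 = 3127.
G_3 = 3127. HB_5(3127) = 5^5 + 2. Bump = 46658. G_4 = 46657.
G_4 = 46657. HB_6(46657) = 6^6 + 1. Bump = 823544. G_5 = 823543.
G_5 = 823543. HB_7(823543) = 7^7. Bump = 16777216. G_6 = 16777215.
G_6 = 16777215. HB_8(16777215) = 7·8^7 + 7·8^6 + 7·8^5 + 7·8^4 + 7·8^3 + 7·8^2 + 7·8 + 7. Bump = 37665880. G_7 = 37665879.
G_7 = 37665879. HB_9(37665879) = 7·9^7 + 7·9^6 + 7·9^5 + 7·9^4 + 7·9^3 + 7·9^2 + 7·9 + 6. Bump = 77777776. G_8 = 77777775.
G_8 = 77777775. HB_10(77777775) = 7·10^7 + 7·10^6 + 7·10^5 + 7·10^4 + 7·10^3 + 7·10^2 + 7·10 + 5. Bump = 150051214. G_9 = 150051213.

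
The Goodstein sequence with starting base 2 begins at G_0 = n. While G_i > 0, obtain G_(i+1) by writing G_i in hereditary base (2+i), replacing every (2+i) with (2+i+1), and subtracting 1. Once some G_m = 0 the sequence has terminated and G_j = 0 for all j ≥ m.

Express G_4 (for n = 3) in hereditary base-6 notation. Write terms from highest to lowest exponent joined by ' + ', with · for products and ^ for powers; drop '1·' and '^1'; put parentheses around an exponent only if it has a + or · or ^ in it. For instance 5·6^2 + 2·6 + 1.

1

[0] 3 ≡ 2 + 1 (base 2). Lift 3: 4. −1: 3.
[1] 3 ≡ 3 (base 3). Lift 4: 4. −1: 3.
[2] 3 ≡ 3 (base 4). Lift 5: 3. −1: 2.
[3] 2 ≡ 2 (base 5). Lift 6: 2. −1: 1.
[4] 1 ≡ 1 (base 6). Lift 7: 1. −1: 0.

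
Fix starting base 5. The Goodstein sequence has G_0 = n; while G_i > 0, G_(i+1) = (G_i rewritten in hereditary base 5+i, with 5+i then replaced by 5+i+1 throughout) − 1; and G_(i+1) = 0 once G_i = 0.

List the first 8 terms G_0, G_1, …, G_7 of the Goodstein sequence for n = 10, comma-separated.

G_0=10  [base 5] 2·5  →[5↦6]→  2·6 = 12  −1 ⇒ G_1=11
G_1=11  [base 6] 6 + 5  →[6↦7]→  7 + 5 = 12  −1 ⇒ G_2=11
G_2=11  [base 7] 7 + 4  →[7↦8]→  8 + 4 = 12  −1 ⇒ G_3=11
G_3=11  [base 8] 8 + 3  →[8↦9]→  9 + 3 = 12  −1 ⇒ G_4=11
G_4=11  [base 9] 9 + 2  →[9↦10]→  10 + 2 = 12  −1 ⇒ G_5=11
G_5=11  [base 10] 10 + 1  →[10↦11]→  11 + 1 = 12  −1 ⇒ G_6=11
G_6=11  [base 11] 11  →[11↦12]→  12 = 12  −1 ⇒ G_7=11

10, 11, 11, 11, 11, 11, 11, 11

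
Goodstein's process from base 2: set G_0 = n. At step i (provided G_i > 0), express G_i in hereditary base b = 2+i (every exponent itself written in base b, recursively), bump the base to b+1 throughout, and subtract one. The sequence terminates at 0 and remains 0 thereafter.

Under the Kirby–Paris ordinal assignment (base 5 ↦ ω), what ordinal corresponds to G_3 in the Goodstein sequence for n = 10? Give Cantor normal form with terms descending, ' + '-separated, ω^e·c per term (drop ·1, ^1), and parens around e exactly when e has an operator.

ω^(ω + 1)

10 —HB2→ 2^(2 + 1) + 2 —bump→ 3^(3 + 1) + 3 = 84 —(−1)→ 83
83 —HB3→ 3^(3 + 1) + 2 —bump→ 4^(4 + 1) + 2 = 1026 —(−1)→ 1025
1025 —HB4→ 4^(4 + 1) + 1 —bump→ 5^(5 + 1) + 1 = 15626 —(−1)→ 15625
15625 —HB5→ 5^(5 + 1) —bump→ 6^(6 + 1) = 279936 —(−1)→ 279935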